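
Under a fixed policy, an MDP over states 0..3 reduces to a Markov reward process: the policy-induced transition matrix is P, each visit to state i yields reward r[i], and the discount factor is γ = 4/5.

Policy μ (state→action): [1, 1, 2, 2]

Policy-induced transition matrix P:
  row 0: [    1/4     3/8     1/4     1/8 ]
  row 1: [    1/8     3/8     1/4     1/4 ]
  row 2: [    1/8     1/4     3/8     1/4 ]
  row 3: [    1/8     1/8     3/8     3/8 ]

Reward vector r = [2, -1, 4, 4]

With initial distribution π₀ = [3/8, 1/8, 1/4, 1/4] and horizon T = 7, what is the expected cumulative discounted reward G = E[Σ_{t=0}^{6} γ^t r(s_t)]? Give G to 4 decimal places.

G = 9.4886

t=0: π = [0.3750, 0.1250, 0.2500, 0.2500], E[r] = 2.6250, γ^t·E[r] = 2.625000, running G = 2.625000
t=1: π = [0.1719, 0.2813, 0.3125, 0.2344], E[r] = 2.2500, γ^t·E[r] = 1.800000, running G = 4.425000
t=2: π = [0.1465, 0.2773, 0.3184, 0.2578], E[r] = 2.3203, γ^t·E[r] = 1.485000, running G = 5.910000
t=3: π = [0.1433, 0.2708, 0.3220, 0.2639], E[r] = 2.3596, γ^t·E[r] = 1.208125, running G = 7.118125
t=4: π = [0.1429, 0.2688, 0.3232, 0.2651], E[r] = 2.3703, γ^t·E[r] = 0.970888, running G = 8.089013
t=5: π = [0.1429, 0.2683, 0.3235, 0.2653], E[r] = 2.3726, γ^t·E[r] = 0.777468, running G = 8.866480
t=6: π = [0.1429, 0.2682, 0.3236, 0.2653], E[r] = 2.3731, γ^t·E[r] = 0.622090, running G = 9.488570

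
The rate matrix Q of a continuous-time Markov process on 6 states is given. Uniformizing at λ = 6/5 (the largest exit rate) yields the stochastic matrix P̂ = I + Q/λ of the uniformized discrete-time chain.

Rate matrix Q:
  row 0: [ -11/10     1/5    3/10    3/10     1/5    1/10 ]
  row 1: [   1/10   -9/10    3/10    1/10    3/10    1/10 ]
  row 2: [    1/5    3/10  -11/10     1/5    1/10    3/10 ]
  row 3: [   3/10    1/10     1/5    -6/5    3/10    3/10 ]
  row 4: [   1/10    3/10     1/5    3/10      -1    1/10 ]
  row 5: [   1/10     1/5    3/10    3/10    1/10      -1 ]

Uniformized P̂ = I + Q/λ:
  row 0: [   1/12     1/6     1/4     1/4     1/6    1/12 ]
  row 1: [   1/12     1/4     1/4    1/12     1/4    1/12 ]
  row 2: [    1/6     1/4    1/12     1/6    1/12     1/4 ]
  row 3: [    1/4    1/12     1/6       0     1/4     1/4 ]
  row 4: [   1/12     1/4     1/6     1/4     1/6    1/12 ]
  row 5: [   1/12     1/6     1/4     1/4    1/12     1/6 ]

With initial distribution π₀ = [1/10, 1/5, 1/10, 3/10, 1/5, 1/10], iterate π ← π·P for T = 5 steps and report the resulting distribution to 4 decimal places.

t=0: π = [0.1000, 0.2000, 0.1000, 0.3000, 0.2000, 0.1000]
t=1: π = [0.1417, 0.1833, 0.1917, 0.1333, 0.1917, 0.1583]
t=2: π = [0.1215, 0.2028, 0.1910, 0.1701, 0.1639, 0.1507]
t=3: π = [0.1276, 0.1990, 0.1903, 0.1578, 0.1693, 0.1561]
t=4: π = [0.1255, 0.2001, 0.1910, 0.1615, 0.1675, 0.1544]
t=5: π = [0.1262, 0.1998, 0.1907, 0.1604, 0.1680, 0.1550]

π = [0.1262, 0.1998, 0.1907, 0.1604, 0.1680, 0.1550]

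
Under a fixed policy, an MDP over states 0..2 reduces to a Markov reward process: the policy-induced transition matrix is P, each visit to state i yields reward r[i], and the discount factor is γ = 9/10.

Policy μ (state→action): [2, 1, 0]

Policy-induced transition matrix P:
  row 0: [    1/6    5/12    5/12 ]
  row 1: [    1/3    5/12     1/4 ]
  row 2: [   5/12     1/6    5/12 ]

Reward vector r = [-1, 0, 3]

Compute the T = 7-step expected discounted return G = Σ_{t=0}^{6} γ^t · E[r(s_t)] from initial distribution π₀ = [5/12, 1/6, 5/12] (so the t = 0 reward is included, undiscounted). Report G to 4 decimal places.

t=0: π = [0.4167, 0.1667, 0.4167], E[r] = 0.8333, γ^t·E[r] = 0.833333, running G = 0.833333
t=1: π = [0.2986, 0.3125, 0.3889], E[r] = 0.8681, γ^t·E[r] = 0.781250, running G = 1.614583
t=2: π = [0.3160, 0.3194, 0.3646], E[r] = 0.7778, γ^t·E[r] = 0.630000, running G = 2.244583
t=3: π = [0.3111, 0.3255, 0.3634], E[r] = 0.7792, γ^t·E[r] = 0.568055, running G = 2.812638
t=4: π = [0.3118, 0.3258, 0.3624], E[r] = 0.7755, γ^t·E[r] = 0.508781, running G = 3.321419
t=5: π = [0.3116, 0.3261, 0.3624], E[r] = 0.7755, γ^t·E[r] = 0.457939, running G = 3.779358
t=6: π = [0.3116, 0.3261, 0.3623], E[r] = 0.7754, γ^t·E[r] = 0.412062, running G = 4.191420

G = 4.1914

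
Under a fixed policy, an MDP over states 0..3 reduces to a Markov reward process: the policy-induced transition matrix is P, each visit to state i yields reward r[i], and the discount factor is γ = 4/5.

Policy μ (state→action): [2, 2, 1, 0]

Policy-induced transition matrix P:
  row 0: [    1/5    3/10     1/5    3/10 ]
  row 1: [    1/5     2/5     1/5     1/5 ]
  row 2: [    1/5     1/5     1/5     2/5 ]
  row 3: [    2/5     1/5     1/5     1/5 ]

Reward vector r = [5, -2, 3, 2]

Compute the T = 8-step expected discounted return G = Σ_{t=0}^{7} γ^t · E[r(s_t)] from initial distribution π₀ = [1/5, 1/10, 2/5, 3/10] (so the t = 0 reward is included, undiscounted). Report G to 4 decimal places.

G = 8.5784

t=0: π = [0.2000, 0.1000, 0.4000, 0.3000], E[r] = 2.6000, γ^t·E[r] = 2.600000, running G = 2.600000
t=1: π = [0.2600, 0.2400, 0.2000, 0.3000], E[r] = 2.0200, γ^t·E[r] = 1.616000, running G = 4.216000
t=2: π = [0.2600, 0.2740, 0.2000, 0.2660], E[r] = 1.8840, γ^t·E[r] = 1.205760, running G = 5.421760
t=3: π = [0.2532, 0.2808, 0.2000, 0.2660], E[r] = 1.8364, γ^t·E[r] = 0.940237, running G = 6.361997
t=4: π = [0.2532, 0.2815, 0.2000, 0.2653], E[r] = 1.8337, γ^t·E[r] = 0.751075, running G = 7.113072
t=5: π = [0.2531, 0.2816, 0.2000, 0.2653], E[r] = 1.8327, γ^t·E[r] = 0.600548, running G = 7.713620
t=6: π = [0.2531, 0.2816, 0.2000, 0.2653], E[r] = 1.8327, γ^t·E[r] = 0.480424, running G = 8.194045
t=7: π = [0.2531, 0.2816, 0.2000, 0.2653], E[r] = 1.8327, γ^t·E[r] = 0.384336, running G = 8.578380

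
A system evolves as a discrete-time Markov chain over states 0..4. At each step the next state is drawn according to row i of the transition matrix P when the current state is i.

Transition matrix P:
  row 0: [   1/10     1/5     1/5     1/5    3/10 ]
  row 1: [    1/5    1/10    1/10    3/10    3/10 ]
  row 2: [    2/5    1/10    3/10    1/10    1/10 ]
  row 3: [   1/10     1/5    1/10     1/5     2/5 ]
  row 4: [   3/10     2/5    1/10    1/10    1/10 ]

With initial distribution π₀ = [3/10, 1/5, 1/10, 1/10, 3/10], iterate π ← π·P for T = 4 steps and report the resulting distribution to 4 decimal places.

π = [0.2147, 0.2116, 0.1518, 0.1821, 0.2399]

t=0: π = [0.3000, 0.2000, 0.1000, 0.1000, 0.3000]
t=1: π = [0.2100, 0.2300, 0.1500, 0.1800, 0.2300]
t=2: π = [0.2140, 0.2080, 0.1510, 0.1850, 0.2420]
t=3: π = [0.2145, 0.2125, 0.1516, 0.1815, 0.2399]
t=4: π = [0.2147, 0.2116, 0.1518, 0.1821, 0.2399]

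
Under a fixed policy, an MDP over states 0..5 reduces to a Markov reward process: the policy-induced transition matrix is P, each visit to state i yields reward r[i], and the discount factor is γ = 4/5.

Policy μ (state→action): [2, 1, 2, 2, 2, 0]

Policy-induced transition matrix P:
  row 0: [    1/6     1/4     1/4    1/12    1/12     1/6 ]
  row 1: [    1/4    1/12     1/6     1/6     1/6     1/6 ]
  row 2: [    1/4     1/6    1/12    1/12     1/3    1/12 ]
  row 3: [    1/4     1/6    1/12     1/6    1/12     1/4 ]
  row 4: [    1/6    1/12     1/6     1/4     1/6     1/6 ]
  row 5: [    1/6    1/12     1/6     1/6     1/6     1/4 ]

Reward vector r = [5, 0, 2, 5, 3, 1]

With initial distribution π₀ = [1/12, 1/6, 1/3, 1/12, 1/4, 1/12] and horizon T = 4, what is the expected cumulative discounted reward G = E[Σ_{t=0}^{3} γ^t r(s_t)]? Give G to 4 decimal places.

G = 7.8300

t=0: π = [0.0833, 0.1667, 0.3333, 0.0833, 0.2500, 0.0833], E[r] = 2.3333, γ^t·E[r] = 2.333333, running G = 2.333333
t=1: π = [0.2153, 0.1319, 0.1389, 0.1528, 0.2083, 0.1528], E[r] = 2.8958, γ^t·E[r] = 2.316667, running G = 4.650000
t=2: π = [0.2020, 0.1435, 0.1603, 0.1545, 0.1591, 0.1806], E[r] = 2.7610, γ^t·E[r] = 1.767037, running G = 6.417037
t=3: π = [0.2049, 0.1432, 0.1573, 0.1497, 0.1637, 0.1812], E[r] = 2.7598, γ^t·E[r] = 1.413012, running G = 7.830049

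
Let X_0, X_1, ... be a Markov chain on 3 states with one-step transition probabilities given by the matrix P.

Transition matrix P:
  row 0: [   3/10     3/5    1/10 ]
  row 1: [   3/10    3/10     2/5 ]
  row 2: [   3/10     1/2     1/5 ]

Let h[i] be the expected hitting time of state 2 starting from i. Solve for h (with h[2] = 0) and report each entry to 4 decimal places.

First-step conditioning: h[2] = 0; for i ≠ 2, h[i] = 1 + Σ_k P[i][k]·h[k].
  h[0] = 1 + 3/10·h[0] + 3/5·h[1]
  h[1] = 1 + 3/10·h[0] + 3/10·h[1]
Solving the 2×2 linear system over states ≠ 2 gives exactly h = [130/31, 100/31, 0] (h[2] = 0 is the target).

h = [4.1935, 3.2258, 0.0000]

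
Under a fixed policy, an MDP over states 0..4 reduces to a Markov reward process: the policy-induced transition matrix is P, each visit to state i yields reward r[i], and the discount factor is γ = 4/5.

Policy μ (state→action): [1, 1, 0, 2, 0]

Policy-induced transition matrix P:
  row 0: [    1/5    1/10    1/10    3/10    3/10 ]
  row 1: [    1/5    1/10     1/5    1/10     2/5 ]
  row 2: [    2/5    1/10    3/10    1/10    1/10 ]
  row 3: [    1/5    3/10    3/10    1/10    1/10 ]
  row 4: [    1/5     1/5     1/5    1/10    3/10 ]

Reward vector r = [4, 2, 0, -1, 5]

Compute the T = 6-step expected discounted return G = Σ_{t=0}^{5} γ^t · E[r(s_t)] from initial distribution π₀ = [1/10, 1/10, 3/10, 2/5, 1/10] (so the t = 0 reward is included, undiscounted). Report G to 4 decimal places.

t=0: π = [0.1000, 0.1000, 0.3000, 0.4000, 0.1000], E[r] = 0.7000, γ^t·E[r] = 0.700000, running G = 0.700000
t=1: π = [0.2600, 0.1900, 0.2600, 0.1200, 0.1700], E[r] = 2.1500, γ^t·E[r] = 1.720000, running G = 2.420000
t=2: π = [0.2520, 0.1410, 0.2120, 0.1520, 0.2430], E[r] = 2.3530, γ^t·E[r] = 1.505920, running G = 3.925920
t=3: π = [0.2424, 0.1547, 0.2112, 0.1504, 0.2413], E[r] = 2.3351, γ^t·E[r] = 1.195571, running G = 5.121491
t=4: π = [0.2422, 0.1542, 0.2119, 0.1485, 0.2432], E[r] = 2.3447, γ^t·E[r] = 0.960369, running G = 6.081860
t=5: π = [0.2424, 0.1540, 0.2118, 0.1484, 0.2433], E[r] = 2.3458, γ^t·E[r] = 0.768677, running G = 6.850536

G = 6.8505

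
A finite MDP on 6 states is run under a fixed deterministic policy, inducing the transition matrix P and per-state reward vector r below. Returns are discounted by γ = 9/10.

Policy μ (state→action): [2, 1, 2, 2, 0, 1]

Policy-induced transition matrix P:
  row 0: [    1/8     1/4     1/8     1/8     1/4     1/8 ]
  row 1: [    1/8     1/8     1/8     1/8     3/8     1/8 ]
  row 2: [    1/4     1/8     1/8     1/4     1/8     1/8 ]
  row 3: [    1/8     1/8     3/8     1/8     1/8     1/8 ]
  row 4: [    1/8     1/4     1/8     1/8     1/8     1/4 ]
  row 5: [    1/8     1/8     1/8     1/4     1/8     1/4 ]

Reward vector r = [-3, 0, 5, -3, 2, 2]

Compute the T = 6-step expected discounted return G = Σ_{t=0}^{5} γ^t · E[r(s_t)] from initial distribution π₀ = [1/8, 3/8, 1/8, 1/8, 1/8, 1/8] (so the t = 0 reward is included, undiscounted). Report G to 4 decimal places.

t=0: π = [0.1250, 0.3750, 0.1250, 0.1250, 0.1250, 0.1250], E[r] = 0.3750, γ^t·E[r] = 0.375000, running G = 0.375000
t=1: π = [0.1406, 0.1563, 0.1563, 0.1563, 0.2344, 0.1563], E[r] = 0.6719, γ^t·E[r] = 0.604688, running G = 0.979688
t=2: π = [0.1445, 0.1719, 0.1641, 0.1641, 0.1816, 0.1738], E[r] = 0.6055, γ^t·E[r] = 0.490430, running G = 1.470117
t=3: π = [0.1455, 0.1658, 0.1660, 0.1672, 0.1860, 0.1694], E[r] = 0.6028, γ^t·E[r] = 0.439429, running G = 1.909546
t=4: π = [0.1458, 0.1664, 0.1668, 0.1669, 0.1846, 0.1694], E[r] = 0.6041, γ^t·E[r] = 0.396367, running G = 2.305913
t=5: π = [0.1459, 0.1663, 0.1667, 0.1670, 0.1848, 0.1693], E[r] = 0.6032, γ^t·E[r] = 0.356181, running G = 2.662094

G = 2.6621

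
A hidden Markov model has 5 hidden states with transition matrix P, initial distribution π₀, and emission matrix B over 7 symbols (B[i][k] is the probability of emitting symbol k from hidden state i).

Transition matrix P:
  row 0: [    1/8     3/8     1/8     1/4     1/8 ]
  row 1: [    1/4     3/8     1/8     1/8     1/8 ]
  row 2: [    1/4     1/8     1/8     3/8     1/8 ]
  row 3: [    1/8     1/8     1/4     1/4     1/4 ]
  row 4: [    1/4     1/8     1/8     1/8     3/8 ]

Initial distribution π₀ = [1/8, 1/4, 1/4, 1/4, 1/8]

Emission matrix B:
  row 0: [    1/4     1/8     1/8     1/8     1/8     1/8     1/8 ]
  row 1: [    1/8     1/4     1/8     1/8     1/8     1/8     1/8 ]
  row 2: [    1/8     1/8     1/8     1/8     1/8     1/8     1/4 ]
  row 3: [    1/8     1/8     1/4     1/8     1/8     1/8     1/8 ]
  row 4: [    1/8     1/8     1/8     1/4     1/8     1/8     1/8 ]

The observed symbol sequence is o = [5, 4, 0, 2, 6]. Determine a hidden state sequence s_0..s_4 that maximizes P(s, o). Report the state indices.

t=0: δ = [1.562e-02, 3.125e-02, 3.125e-02, 3.125e-02, 1.562e-02]  (obs o_0=5)
t=1: δ = [9.766e-04, 1.465e-03, 9.766e-04, 1.465e-03, 9.766e-04]  ψ = [1, 1, 3, 2, 3]  (obs o_1=4)
t=2: δ = [9.155e-05, 6.866e-05, 4.578e-05, 4.578e-05, 4.578e-05]  ψ = [1, 1, 3, 2, 3]  (obs o_2=0)
t=3: δ = [2.146e-06, 4.292e-06, 1.431e-06, 5.722e-06, 2.146e-06]  ψ = [1, 0, 0, 0, 4]  (obs o_3=2)
t=4: δ = [1.341e-07, 2.012e-07, 3.576e-07, 1.788e-07, 1.788e-07]  ψ = [1, 1, 3, 3, 3]  (obs o_4=6)
backtrack: best end state = 2; path = [1, 1, 0, 3, 2]

path = [1, 1, 0, 3, 2]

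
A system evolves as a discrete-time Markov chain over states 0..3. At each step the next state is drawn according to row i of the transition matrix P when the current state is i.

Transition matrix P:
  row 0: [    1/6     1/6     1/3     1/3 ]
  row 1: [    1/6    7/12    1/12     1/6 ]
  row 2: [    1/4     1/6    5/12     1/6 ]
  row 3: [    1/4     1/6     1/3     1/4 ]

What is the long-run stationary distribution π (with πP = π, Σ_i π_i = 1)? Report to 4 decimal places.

Balance equations π_j = Σ_i π_i·P[i][j]:
  π_0 = 1/6·π_0 + 1/6·π_1 + 1/4·π_2 + 1/4·π_3
  π_1 = 1/6·π_0 + 7/12·π_1 + 1/6·π_2 + 1/6·π_3
  π_2 = 1/3·π_0 + 1/12·π_1 + 5/12·π_2 + 1/3·π_3
  normalize: π_0 + π_1 + π_2 + π_3 = 1
Solving the linear system gives exactly π = [19/91, 2/7, 2/7, 20/91].

π = [0.2088, 0.2857, 0.2857, 0.2198]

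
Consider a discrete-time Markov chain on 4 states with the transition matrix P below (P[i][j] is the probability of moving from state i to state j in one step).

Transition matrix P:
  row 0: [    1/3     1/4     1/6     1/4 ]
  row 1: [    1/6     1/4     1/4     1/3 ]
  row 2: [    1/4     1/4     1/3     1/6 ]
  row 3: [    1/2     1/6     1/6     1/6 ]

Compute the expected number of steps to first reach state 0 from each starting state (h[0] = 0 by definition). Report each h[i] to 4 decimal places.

First-step conditioning: h[0] = 0; for i ≠ 0, h[i] = 1 + Σ_k P[i][k]·h[k].
  h[1] = 1 + 1/4·h[1] + 1/4·h[2] + 1/3·h[3]
  h[2] = 1 + 1/4·h[1] + 1/3·h[2] + 1/6·h[3]
  h[3] = 1 + 1/6·h[1] + 1/6·h[2] + 1/6·h[3]
Solving the 3×3 linear system over states ≠ 0 gives exactly h = [0, 48/13, 876/247, 654/247] (h[0] = 0 is the target).

h = [0.0000, 3.6923, 3.5466, 2.6478]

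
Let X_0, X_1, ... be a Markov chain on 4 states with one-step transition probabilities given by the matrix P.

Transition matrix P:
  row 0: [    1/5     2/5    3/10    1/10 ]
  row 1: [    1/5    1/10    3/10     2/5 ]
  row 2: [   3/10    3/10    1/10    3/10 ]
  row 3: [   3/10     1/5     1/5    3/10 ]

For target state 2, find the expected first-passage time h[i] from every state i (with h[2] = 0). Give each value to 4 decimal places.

First-step conditioning: h[2] = 0; for i ≠ 2, h[i] = 1 + Σ_k P[i][k]·h[k].
  h[0] = 1 + 1/5·h[0] + 2/5·h[1] + 1/10·h[3]
  h[1] = 1 + 1/5·h[0] + 1/10·h[1] + 2/5·h[3]
  h[3] = 1 + 3/10·h[0] + 1/5·h[1] + 3/10·h[3]
Solving the 3×3 linear system over states ≠ 2 gives exactly h = [220/61, 226/61, 0, 246/61] (h[2] = 0 is the target).

h = [3.6066, 3.7049, 0.0000, 4.0328]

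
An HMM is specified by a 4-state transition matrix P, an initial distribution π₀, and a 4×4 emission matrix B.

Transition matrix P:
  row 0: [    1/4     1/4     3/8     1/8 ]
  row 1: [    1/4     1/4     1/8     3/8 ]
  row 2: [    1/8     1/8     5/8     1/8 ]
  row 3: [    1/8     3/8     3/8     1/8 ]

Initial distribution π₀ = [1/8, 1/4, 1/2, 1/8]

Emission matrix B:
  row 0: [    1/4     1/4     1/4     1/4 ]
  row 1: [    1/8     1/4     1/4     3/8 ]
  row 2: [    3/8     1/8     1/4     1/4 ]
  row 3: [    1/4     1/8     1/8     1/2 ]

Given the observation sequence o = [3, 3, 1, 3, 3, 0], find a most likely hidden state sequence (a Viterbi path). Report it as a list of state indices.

path = [2, 2, 2, 2, 2, 2]

t=0: δ = [3.125e-02, 9.375e-02, 1.250e-01, 6.250e-02]  (obs o_0=3)
t=1: δ = [5.859e-03, 8.789e-03, 1.953e-02, 1.758e-02]  ψ = [1, 1, 2, 1]  (obs o_1=3)
t=2: δ = [6.104e-04, 1.648e-03, 1.526e-03, 4.120e-04]  ψ = [2, 3, 2, 1]  (obs o_2=1)
t=3: δ = [1.030e-04, 1.545e-04, 2.384e-04, 3.090e-04]  ψ = [1, 1, 2, 1]  (obs o_3=3)
t=4: δ = [9.656e-06, 4.345e-05, 3.725e-05, 2.897e-05]  ψ = [1, 3, 2, 1]  (obs o_4=3)
t=5: δ = [2.716e-06, 1.358e-06, 8.731e-06, 4.074e-06]  ψ = [1, 1, 2, 1]  (obs o_5=0)
backtrack: best end state = 2; path = [2, 2, 2, 2, 2, 2]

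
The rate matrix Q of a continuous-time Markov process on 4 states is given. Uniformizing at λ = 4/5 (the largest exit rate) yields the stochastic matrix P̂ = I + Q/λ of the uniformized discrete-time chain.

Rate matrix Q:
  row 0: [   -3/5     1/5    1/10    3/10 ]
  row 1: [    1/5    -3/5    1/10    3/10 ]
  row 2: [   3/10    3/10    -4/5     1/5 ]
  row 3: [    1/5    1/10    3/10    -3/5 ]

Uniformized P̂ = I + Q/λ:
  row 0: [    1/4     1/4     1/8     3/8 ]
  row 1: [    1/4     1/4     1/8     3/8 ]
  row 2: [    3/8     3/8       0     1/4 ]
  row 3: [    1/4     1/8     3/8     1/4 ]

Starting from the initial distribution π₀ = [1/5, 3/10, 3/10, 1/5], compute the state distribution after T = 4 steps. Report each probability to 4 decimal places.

t=0: π = [0.2000, 0.3000, 0.3000, 0.2000]
t=1: π = [0.2875, 0.2625, 0.1375, 0.3125]
t=2: π = [0.2672, 0.2281, 0.1859, 0.3188]
t=3: π = [0.2732, 0.2334, 0.1814, 0.3119]
t=4: π = [0.2727, 0.2337, 0.1803, 0.3133]

π = [0.2727, 0.2337, 0.1803, 0.3133]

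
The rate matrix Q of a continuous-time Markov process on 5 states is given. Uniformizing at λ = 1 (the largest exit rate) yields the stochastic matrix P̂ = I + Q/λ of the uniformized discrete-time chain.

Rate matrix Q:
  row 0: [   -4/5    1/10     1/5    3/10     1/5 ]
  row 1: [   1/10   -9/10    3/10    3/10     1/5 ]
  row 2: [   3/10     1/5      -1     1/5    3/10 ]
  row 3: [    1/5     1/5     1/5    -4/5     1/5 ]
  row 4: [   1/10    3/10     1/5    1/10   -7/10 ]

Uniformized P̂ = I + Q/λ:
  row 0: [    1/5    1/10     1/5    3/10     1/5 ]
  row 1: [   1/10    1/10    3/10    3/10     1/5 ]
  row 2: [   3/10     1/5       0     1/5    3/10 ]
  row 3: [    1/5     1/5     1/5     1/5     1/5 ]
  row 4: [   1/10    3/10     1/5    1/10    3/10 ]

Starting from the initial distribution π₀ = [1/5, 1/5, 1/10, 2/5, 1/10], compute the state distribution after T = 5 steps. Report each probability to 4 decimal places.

π = [0.1752, 0.1879, 0.1824, 0.2121, 0.2425]

t=0: π = [0.2000, 0.2000, 0.1000, 0.4000, 0.1000]
t=1: π = [0.1800, 0.1700, 0.2000, 0.2300, 0.2200]
t=2: π = [0.1810, 0.1870, 0.1770, 0.2130, 0.2420]
t=3: π = [0.1748, 0.1874, 0.1833, 0.2126, 0.2419]
t=4: π = [0.1754, 0.1880, 0.1821, 0.2120, 0.2425]
t=5: π = [0.1752, 0.1879, 0.1824, 0.2121, 0.2425]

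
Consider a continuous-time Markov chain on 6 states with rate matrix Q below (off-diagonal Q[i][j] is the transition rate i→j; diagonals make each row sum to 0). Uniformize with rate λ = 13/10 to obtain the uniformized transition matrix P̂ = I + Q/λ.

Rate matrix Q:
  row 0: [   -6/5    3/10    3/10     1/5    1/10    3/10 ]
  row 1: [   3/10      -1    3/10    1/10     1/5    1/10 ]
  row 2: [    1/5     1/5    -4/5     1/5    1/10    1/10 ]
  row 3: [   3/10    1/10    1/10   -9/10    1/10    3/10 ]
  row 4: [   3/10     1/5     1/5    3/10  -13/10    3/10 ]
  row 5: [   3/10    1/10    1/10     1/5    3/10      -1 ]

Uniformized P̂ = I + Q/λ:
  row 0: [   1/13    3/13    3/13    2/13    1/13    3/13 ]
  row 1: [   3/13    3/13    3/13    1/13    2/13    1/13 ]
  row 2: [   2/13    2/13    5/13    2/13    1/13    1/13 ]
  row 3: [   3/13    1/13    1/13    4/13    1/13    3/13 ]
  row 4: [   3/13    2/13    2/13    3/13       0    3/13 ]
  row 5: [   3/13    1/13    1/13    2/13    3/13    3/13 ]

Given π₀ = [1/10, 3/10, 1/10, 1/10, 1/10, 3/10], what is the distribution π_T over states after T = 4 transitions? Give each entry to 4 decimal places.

π = [0.1867, 0.1528, 0.1986, 0.1777, 0.1074, 0.1768]

t=0: π = [0.1000, 0.3000, 0.1000, 0.1000, 0.1000, 0.3000]
t=1: π = [0.2077, 0.1538, 0.1769, 0.1538, 0.1385, 0.1692]
t=2: π = [0.1852, 0.1568, 0.1976, 0.1763, 0.1041, 0.1799]
t=3: π = [0.1871, 0.1528, 0.1984, 0.1769, 0.1086, 0.1762]
t=4: π = [0.1867, 0.1528, 0.1986, 0.1777, 0.1074, 0.1768]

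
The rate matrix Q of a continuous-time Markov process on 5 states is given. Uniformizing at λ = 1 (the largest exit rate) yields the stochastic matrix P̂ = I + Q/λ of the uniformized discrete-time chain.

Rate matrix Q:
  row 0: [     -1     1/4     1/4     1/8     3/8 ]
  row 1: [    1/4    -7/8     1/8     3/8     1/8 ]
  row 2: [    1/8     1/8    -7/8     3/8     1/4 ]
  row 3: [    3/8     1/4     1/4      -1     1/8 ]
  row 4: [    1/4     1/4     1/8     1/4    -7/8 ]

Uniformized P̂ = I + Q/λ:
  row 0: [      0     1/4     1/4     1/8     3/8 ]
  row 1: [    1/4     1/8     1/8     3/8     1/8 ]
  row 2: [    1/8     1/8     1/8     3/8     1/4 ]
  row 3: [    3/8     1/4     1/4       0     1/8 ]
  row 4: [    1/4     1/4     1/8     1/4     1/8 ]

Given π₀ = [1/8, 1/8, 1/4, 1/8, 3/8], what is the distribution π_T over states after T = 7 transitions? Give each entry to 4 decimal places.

π = [0.2040, 0.2025, 0.1777, 0.2176, 0.1982]

t=0: π = [0.1250, 0.1250, 0.2500, 0.1250, 0.3750]
t=1: π = [0.2031, 0.2031, 0.1563, 0.2500, 0.1875]
t=2: π = [0.2109, 0.2051, 0.1816, 0.2070, 0.1953]
t=3: π = [0.2004, 0.2017, 0.1772, 0.2202, 0.2004]
t=4: π = [0.2053, 0.2026, 0.1776, 0.2173, 0.1973]
t=5: π = [0.2036, 0.2025, 0.1778, 0.2176, 0.1985]
t=6: π = [0.2041, 0.2025, 0.1776, 0.2177, 0.1981]
t=7: π = [0.2040, 0.2025, 0.1777, 0.2176, 0.1982]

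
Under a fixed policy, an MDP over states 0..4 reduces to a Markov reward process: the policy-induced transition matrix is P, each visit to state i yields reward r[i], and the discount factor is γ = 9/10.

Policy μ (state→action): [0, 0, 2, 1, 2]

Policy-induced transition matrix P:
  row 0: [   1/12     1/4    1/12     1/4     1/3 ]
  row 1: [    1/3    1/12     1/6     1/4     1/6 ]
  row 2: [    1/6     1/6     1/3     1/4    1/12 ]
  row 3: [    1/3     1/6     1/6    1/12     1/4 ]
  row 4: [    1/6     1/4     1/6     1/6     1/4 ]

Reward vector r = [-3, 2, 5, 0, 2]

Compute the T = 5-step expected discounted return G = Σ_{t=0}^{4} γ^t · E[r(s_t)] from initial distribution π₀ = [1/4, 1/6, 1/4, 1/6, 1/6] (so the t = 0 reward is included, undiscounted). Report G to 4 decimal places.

G = 4.5466

t=0: π = [0.2500, 0.1667, 0.2500, 0.1667, 0.1667], E[r] = 1.1667, γ^t·E[r] = 1.166667, running G = 1.166667
t=1: π = [0.2014, 0.1875, 0.1875, 0.2083, 0.2153], E[r] = 1.1389, γ^t·E[r] = 1.025000, running G = 2.191667
t=2: π = [0.2159, 0.1858, 0.1811, 0.1973, 0.2199], E[r] = 1.0694, γ^t·E[r] = 0.866250, running G = 3.057917
t=3: π = [0.2125, 0.1875, 0.1789, 0.1988, 0.2223], E[r] = 1.0764, γ^t·E[r] = 0.784688, running G = 3.842604
t=4: π = [0.2133, 0.1873, 0.1788, 0.1983, 0.2223], E[r] = 1.0729, γ^t·E[r] = 0.703951, running G = 4.546555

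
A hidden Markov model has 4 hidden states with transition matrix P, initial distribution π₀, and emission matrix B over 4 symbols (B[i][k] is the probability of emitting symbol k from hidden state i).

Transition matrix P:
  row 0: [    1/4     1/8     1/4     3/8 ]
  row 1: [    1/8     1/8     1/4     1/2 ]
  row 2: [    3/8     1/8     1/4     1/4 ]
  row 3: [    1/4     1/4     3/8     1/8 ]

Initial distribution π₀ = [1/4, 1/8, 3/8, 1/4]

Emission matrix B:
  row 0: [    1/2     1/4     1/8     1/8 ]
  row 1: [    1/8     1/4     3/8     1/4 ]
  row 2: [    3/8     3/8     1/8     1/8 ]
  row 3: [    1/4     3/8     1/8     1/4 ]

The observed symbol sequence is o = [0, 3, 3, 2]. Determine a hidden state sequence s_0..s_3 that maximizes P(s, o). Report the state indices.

path = [2, 0, 3, 1]

t=0: δ = [1.250e-01, 1.562e-02, 1.406e-01, 6.250e-02]  (obs o_0=0)
t=1: δ = [6.592e-03, 4.395e-03, 4.395e-03, 1.172e-02]  ψ = [2, 2, 2, 0]  (obs o_1=3)
t=2: δ = [3.662e-04, 7.324e-04, 5.493e-04, 6.180e-04]  ψ = [3, 3, 3, 0]  (obs o_2=3)
t=3: δ = [2.575e-05, 5.794e-05, 2.897e-05, 4.578e-05]  ψ = [2, 3, 3, 1]  (obs o_3=2)
backtrack: best end state = 1; path = [2, 0, 3, 1]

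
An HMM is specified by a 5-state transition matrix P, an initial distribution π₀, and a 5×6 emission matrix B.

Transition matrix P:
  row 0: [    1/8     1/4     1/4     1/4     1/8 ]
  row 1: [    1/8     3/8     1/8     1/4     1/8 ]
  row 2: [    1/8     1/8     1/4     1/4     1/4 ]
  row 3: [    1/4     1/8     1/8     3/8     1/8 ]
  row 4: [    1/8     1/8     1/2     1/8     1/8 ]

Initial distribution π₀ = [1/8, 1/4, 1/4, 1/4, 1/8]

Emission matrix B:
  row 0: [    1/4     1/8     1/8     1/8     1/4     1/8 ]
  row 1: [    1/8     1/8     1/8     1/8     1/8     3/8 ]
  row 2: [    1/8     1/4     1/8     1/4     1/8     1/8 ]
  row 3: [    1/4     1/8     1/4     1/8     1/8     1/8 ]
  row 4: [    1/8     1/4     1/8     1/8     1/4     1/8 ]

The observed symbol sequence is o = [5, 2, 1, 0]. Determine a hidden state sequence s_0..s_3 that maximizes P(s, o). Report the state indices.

t=0: δ = [1.562e-02, 9.375e-02, 3.125e-02, 3.125e-02, 1.562e-02]  (obs o_0=5)
t=1: δ = [1.465e-03, 4.395e-03, 1.465e-03, 5.859e-03, 1.465e-03]  ψ = [1, 1, 1, 1, 1]  (obs o_1=2)
t=2: δ = [1.831e-04, 2.060e-04, 1.831e-04, 2.747e-04, 1.831e-04]  ψ = [3, 1, 3, 3, 3]  (obs o_2=1)
t=3: δ = [1.717e-05, 9.656e-06, 1.144e-05, 2.575e-05, 5.722e-06]  ψ = [3, 1, 4, 3, 2]  (obs o_3=0)
backtrack: best end state = 3; path = [1, 3, 3, 3]

path = [1, 3, 3, 3]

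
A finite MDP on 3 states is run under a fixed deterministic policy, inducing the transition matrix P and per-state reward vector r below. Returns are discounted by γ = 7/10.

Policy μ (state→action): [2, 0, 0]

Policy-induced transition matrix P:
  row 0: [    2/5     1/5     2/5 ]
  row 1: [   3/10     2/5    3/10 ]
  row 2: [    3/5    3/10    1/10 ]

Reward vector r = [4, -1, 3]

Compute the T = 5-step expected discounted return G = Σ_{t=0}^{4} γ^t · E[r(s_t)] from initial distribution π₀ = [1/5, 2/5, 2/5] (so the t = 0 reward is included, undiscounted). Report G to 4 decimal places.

t=0: π = [0.2000, 0.4000, 0.4000], E[r] = 1.6000, γ^t·E[r] = 1.600000, running G = 1.600000
t=1: π = [0.4400, 0.3200, 0.2400], E[r] = 2.1600, γ^t·E[r] = 1.512000, running G = 3.112000
t=2: π = [0.4160, 0.2880, 0.2960], E[r] = 2.2640, γ^t·E[r] = 1.109360, running G = 4.221360
t=3: π = [0.4304, 0.2872, 0.2824], E[r] = 2.2816, γ^t·E[r] = 0.782589, running G = 5.003949
t=4: π = [0.4278, 0.2857, 0.2866], E[r] = 2.2850, γ^t·E[r] = 0.548638, running G = 5.552587

G = 5.5526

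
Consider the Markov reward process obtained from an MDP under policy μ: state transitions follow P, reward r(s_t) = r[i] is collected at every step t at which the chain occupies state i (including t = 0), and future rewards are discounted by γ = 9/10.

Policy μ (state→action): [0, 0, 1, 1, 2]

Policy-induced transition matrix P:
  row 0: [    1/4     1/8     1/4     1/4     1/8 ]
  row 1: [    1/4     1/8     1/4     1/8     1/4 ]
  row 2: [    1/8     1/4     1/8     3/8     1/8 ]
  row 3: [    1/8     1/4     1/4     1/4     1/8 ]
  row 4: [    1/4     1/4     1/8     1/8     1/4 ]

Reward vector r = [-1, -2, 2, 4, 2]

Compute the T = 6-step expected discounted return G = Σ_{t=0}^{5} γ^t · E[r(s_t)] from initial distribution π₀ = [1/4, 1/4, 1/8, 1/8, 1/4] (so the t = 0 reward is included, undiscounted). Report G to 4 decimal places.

t=0: π = [0.2500, 0.2500, 0.1250, 0.1250, 0.2500], E[r] = 0.5000, γ^t·E[r] = 0.500000, running G = 0.500000
t=1: π = [0.2188, 0.1875, 0.2031, 0.2031, 0.1875], E[r] = 1.0000, γ^t·E[r] = 0.900000, running G = 1.400000
t=2: π = [0.1992, 0.1992, 0.2012, 0.2285, 0.1719], E[r] = 1.0625, γ^t·E[r] = 0.860625, running G = 2.260625
t=3: π = [0.1963, 0.2002, 0.2034, 0.2288, 0.1714], E[r] = 1.0679, γ^t·E[r] = 0.778478, running G = 3.039103
t=4: π = [0.1960, 0.2004, 0.2032, 0.2290, 0.1714], E[r] = 1.0682, γ^t·E[r] = 0.700870, running G = 3.739974
t=5: π = [0.1960, 0.2004, 0.2032, 0.2289, 0.1715], E[r] = 1.0681, γ^t·E[r] = 0.630689, running G = 4.370662

G = 4.3707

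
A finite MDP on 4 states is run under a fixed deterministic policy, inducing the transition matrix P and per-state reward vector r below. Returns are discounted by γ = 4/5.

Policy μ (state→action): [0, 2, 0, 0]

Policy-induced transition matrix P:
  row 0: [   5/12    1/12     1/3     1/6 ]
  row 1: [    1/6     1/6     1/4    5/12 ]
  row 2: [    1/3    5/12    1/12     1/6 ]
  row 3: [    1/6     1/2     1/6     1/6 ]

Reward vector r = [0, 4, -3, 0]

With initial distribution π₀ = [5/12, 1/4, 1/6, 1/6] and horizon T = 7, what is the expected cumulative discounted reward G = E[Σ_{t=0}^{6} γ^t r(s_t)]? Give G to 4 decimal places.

G = 1.6283

t=0: π = [0.4167, 0.2500, 0.1667, 0.1667], E[r] = 0.5000, γ^t·E[r] = 0.500000, running G = 0.500000
t=1: π = [0.2986, 0.2292, 0.2431, 0.2292], E[r] = 0.1875, γ^t·E[r] = 0.150000, running G = 0.650000
t=2: π = [0.2818, 0.2789, 0.2153, 0.2240], E[r] = 0.4699, γ^t·E[r] = 0.300741, running G = 0.950741
t=3: π = [0.2730, 0.2717, 0.2189, 0.2364], E[r] = 0.4298, γ^t·E[r] = 0.220049, running G = 1.170790
t=4: π = [0.2714, 0.2775, 0.2166, 0.2346], E[r] = 0.4601, γ^t·E[r] = 0.188469, running G = 1.359259
t=5: π = [0.2706, 0.2764, 0.2170, 0.2360], E[r] = 0.4546, γ^t·E[r] = 0.148964, running G = 1.508224
t=6: π = [0.2705, 0.2770, 0.2167, 0.2358], E[r] = 0.4580, γ^t·E[r] = 0.120059, running G = 1.628282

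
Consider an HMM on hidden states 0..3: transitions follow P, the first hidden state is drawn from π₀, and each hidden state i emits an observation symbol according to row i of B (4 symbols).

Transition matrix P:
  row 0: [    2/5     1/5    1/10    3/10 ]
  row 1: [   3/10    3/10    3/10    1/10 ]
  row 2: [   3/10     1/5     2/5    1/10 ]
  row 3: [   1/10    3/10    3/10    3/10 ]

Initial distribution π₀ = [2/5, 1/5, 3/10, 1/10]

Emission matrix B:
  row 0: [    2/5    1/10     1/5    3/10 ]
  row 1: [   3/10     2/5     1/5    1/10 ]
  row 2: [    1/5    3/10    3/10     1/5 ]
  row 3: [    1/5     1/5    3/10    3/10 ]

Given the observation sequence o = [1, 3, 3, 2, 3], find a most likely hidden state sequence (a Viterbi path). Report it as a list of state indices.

path = [2, 0, 0, 0, 0]

t=0: δ = [4.000e-02, 8.000e-02, 9.000e-02, 2.000e-02]  (obs o_0=1)
t=1: δ = [8.100e-03, 2.400e-03, 7.200e-03, 3.600e-03]  ψ = [2, 1, 2, 0]  (obs o_1=3)
t=2: δ = [9.720e-04, 1.620e-04, 5.760e-04, 7.290e-04]  ψ = [0, 0, 2, 0]  (obs o_2=3)
t=3: δ = [7.776e-05, 4.374e-05, 6.912e-05, 8.748e-05]  ψ = [0, 3, 2, 0]  (obs o_3=2)
t=4: δ = [9.331e-06, 2.624e-06, 5.530e-06, 7.873e-06]  ψ = [0, 3, 2, 3]  (obs o_4=3)
backtrack: best end state = 0; path = [2, 0, 0, 0, 0]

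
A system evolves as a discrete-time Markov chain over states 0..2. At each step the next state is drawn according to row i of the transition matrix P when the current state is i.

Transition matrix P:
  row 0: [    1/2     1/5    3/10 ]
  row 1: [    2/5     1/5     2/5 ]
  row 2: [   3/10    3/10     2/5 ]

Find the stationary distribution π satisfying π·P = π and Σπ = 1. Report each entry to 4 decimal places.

π = [0.4045, 0.2360, 0.3596]

Balance equations π_j = Σ_i π_i·P[i][j]:
  π_0 = 1/2·π_0 + 2/5·π_1 + 3/10·π_2
  π_1 = 1/5·π_0 + 1/5·π_1 + 3/10·π_2
  normalize: π_0 + π_1 + π_2 = 1
Solving the linear system gives exactly π = [36/89, 21/89, 32/89].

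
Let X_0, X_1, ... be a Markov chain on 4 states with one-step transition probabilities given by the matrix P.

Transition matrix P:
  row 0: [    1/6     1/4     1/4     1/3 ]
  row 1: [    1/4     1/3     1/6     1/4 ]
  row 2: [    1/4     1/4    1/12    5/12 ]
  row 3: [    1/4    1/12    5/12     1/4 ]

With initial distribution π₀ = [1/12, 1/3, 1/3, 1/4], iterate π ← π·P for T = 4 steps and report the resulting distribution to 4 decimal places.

t=0: π = [0.0833, 0.3333, 0.3333, 0.2500]
t=1: π = [0.2431, 0.2361, 0.2083, 0.3125]
t=2: π = [0.2297, 0.2176, 0.2477, 0.3050]
t=3: π = [0.2309, 0.2173, 0.2414, 0.3104]
t=4: π = [0.2308, 0.2164, 0.2434, 0.3095]

π = [0.2308, 0.2164, 0.2434, 0.3095]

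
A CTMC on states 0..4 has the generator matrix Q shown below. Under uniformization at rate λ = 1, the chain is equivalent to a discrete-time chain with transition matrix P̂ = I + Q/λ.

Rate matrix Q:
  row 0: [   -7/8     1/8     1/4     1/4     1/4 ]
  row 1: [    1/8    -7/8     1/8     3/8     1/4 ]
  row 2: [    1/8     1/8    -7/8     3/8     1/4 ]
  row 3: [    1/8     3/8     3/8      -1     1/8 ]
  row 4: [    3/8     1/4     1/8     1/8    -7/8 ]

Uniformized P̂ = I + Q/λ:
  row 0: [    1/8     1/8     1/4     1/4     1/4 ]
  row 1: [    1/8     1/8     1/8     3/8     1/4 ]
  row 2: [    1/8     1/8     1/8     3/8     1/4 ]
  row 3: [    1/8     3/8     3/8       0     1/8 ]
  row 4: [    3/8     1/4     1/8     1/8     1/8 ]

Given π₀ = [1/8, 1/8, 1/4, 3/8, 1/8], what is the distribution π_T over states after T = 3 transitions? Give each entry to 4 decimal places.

π = [0.1758, 0.2100, 0.2061, 0.2134, 0.1948]

t=0: π = [0.1250, 0.1250, 0.2500, 0.3750, 0.1250]
t=1: π = [0.1563, 0.2344, 0.2344, 0.1875, 0.1875]
t=2: π = [0.1719, 0.1953, 0.1914, 0.2383, 0.2031]
t=3: π = [0.1758, 0.2100, 0.2061, 0.2134, 0.1948]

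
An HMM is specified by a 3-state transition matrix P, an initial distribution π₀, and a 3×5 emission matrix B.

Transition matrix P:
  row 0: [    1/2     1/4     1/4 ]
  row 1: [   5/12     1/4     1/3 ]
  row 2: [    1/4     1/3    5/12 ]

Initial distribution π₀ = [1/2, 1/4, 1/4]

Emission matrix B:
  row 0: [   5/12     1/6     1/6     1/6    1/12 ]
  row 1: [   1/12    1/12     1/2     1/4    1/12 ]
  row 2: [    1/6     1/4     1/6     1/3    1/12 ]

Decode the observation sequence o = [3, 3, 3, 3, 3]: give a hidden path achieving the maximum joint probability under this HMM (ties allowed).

path = [2, 2, 2, 2, 2]

t=0: δ = [8.333e-02, 6.250e-02, 8.333e-02]  (obs o_0=3)
t=1: δ = [6.944e-03, 6.944e-03, 1.157e-02]  ψ = [0, 2, 2]  (obs o_1=3)
t=2: δ = [5.787e-04, 9.645e-04, 1.608e-03]  ψ = [0, 2, 2]  (obs o_2=3)
t=3: δ = [6.698e-05, 1.340e-04, 2.233e-04]  ψ = [1, 2, 2]  (obs o_3=3)
t=4: δ = [9.303e-06, 1.861e-05, 3.101e-05]  ψ = [1, 2, 2]  (obs o_4=3)
backtrack: best end state = 2; path = [2, 2, 2, 2, 2]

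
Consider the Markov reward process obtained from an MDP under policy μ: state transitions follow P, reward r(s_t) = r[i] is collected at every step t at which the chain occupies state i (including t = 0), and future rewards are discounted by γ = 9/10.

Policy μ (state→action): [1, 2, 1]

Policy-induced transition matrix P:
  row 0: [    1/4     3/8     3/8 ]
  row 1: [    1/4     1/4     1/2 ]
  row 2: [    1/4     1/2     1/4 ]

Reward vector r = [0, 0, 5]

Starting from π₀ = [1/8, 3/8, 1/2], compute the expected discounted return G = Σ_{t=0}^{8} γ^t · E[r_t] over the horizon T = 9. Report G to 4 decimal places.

t=0: π = [0.1250, 0.3750, 0.5000], E[r] = 2.5000, γ^t·E[r] = 2.500000, running G = 2.500000
t=1: π = [0.2500, 0.3906, 0.3594], E[r] = 1.7969, γ^t·E[r] = 1.617188, running G = 4.117188
t=2: π = [0.2500, 0.3711, 0.3789], E[r] = 1.8945, γ^t·E[r] = 1.534570, running G = 5.651758
t=3: π = [0.2500, 0.3760, 0.3740], E[r] = 1.8701, γ^t·E[r] = 1.363315, running G = 7.015073
t=4: π = [0.2500, 0.3748, 0.3752], E[r] = 1.8762, γ^t·E[r] = 1.230988, running G = 8.246062
t=5: π = [0.2500, 0.3751, 0.3749], E[r] = 1.8747, γ^t·E[r] = 1.106989, running G = 9.353050
t=6: π = [0.2500, 0.3750, 0.3750], E[r] = 1.8751, γ^t·E[r] = 0.996492, running G = 10.349543
t=7: π = [0.2500, 0.3750, 0.3750], E[r] = 1.8750, γ^t·E[r] = 0.896798, running G = 11.246340
t=8: π = [0.2500, 0.3750, 0.3750], E[r] = 1.8750, γ^t·E[r] = 0.807128, running G = 12.053468

G = 12.0535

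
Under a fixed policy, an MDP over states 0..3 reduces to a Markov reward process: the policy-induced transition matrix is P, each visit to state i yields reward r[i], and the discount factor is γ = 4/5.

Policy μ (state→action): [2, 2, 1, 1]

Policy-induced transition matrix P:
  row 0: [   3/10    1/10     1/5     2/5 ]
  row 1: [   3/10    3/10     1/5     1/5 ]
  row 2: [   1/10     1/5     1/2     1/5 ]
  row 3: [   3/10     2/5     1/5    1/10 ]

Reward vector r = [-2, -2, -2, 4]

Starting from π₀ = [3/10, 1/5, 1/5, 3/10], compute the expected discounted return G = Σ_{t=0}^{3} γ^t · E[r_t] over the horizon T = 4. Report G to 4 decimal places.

t=0: π = [0.3000, 0.2000, 0.2000, 0.3000], E[r] = -0.2000, γ^t·E[r] = -0.200000, running G = -0.200000
t=1: π = [0.2600, 0.2500, 0.2600, 0.2300], E[r] = -0.6200, γ^t·E[r] = -0.496000, running G = -0.696000
t=2: π = [0.2480, 0.2450, 0.2780, 0.2290], E[r] = -0.6260, γ^t·E[r] = -0.400640, running G = -1.096640
t=3: π = [0.2444, 0.2455, 0.2834, 0.2267], E[r] = -0.6398, γ^t·E[r] = -0.327578, running G = -1.424218

G = -1.4242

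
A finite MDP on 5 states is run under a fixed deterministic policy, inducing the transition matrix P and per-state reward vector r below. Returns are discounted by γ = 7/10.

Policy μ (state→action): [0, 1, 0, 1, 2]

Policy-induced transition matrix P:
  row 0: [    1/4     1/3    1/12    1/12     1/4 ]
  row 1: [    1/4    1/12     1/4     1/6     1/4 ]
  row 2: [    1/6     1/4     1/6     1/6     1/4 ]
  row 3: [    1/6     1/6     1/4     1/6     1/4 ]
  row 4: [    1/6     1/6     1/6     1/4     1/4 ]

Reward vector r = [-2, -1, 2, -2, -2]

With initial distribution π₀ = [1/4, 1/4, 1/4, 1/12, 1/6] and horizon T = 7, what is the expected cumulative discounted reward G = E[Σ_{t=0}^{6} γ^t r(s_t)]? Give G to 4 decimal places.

G = -2.9851

t=0: π = [0.2500, 0.2500, 0.2500, 0.0833, 0.1667], E[r] = -0.7500, γ^t·E[r] = -0.750000, running G = -0.750000
t=1: π = [0.2083, 0.2083, 0.1736, 0.1597, 0.2500], E[r] = -1.0972, γ^t·E[r] = -0.768056, running G = -1.518056
t=2: π = [0.2014, 0.1985, 0.1800, 0.1701, 0.2500], E[r] = -1.0816, γ^t·E[r] = -0.529983, running G = -2.048038
t=3: π = [0.2000, 0.1987, 0.1806, 0.1707, 0.2500], E[r] = -1.0789, γ^t·E[r] = -0.370062, running G = -2.418100
t=4: π = [0.1999, 0.1985, 0.1808, 0.1708, 0.2500], E[r] = -1.0784, γ^t·E[r] = -0.258917, running G = -2.677016
t=5: π = [0.1999, 0.1985, 0.1808, 0.1708, 0.2500], E[r] = -1.0783, γ^t·E[r] = -0.181238, running G = -2.858254
t=6: π = [0.1999, 0.1985, 0.1808, 0.1708, 0.2500], E[r] = -1.0783, γ^t·E[r] = -0.126865, running G = -2.985120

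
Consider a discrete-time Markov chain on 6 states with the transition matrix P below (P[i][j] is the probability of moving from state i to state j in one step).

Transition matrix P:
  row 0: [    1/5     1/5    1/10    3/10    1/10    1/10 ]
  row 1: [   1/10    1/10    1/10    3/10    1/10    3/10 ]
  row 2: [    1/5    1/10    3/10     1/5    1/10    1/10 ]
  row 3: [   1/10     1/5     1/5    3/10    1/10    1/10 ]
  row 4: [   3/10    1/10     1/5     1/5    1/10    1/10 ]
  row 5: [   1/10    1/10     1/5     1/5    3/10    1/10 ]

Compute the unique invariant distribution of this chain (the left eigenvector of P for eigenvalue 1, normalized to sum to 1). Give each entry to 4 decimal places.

Balance equations π_j = Σ_i π_i·P[i][j]:
  π_0 = 1/5·π_0 + 1/10·π_1 + 1/5·π_2 + 1/10·π_3 + 3/10·π_4 + 1/10·π_5
  π_1 = 1/5·π_0 + 1/10·π_1 + 1/10·π_2 + 1/5·π_3 + 1/10·π_4 + 1/10·π_5
  π_2 = 1/10·π_0 + 1/10·π_1 + 3/10·π_2 + 1/5·π_3 + 1/5·π_4 + 1/5·π_5
  π_3 = 3/10·π_0 + 3/10·π_1 + 1/5·π_2 + 3/10·π_3 + 1/5·π_4 + 1/5·π_5
  π_4 = 1/10·π_0 + 1/10·π_1 + 1/10·π_2 + 1/10·π_3 + 1/10·π_4 + 3/10·π_5
  normalize: π_0 + π_1 + π_2 + π_3 + π_4 + π_5 = 1
Solving the linear system gives exactly π = [7301/45630, 646/4563, 8611/45630, 11669/45630, 2867/22815, 1171/9126].

π = [0.1600, 0.1416, 0.1887, 0.2557, 0.1257, 0.1283]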